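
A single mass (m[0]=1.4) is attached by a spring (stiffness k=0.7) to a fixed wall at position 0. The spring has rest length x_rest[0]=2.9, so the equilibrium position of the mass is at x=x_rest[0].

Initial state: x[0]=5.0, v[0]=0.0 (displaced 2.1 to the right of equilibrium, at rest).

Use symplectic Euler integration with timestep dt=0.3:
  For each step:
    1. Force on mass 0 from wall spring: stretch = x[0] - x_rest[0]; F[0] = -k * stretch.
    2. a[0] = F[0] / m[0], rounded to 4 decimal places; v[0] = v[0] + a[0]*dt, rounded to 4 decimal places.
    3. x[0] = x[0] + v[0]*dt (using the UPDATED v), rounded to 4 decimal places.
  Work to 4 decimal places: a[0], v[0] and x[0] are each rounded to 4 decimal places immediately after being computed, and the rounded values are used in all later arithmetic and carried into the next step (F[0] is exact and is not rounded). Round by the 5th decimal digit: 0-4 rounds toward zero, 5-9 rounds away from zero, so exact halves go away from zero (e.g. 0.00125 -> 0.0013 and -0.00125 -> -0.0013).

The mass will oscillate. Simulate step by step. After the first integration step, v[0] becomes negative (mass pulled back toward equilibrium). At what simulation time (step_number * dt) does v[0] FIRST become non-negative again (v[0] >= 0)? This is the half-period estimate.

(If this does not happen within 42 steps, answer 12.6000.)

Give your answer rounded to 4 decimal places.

Step 0: x=[5.0000] v=[0.0000]
Step 1: x=[4.9055] v=[-0.3150]
Step 2: x=[4.7208] v=[-0.6158]
Step 3: x=[4.4541] v=[-0.8889]
Step 4: x=[4.1175] v=[-1.1220]
Step 5: x=[3.7261] v=[-1.3046]
Step 6: x=[3.2976] v=[-1.4285]
Step 7: x=[2.8512] v=[-1.4881]
Step 8: x=[2.4070] v=[-1.4808]
Step 9: x=[1.9849] v=[-1.4069]
Step 10: x=[1.6040] v=[-1.2696]
Step 11: x=[1.2814] v=[-1.0752]
Step 12: x=[1.0317] v=[-0.8324]
Step 13: x=[0.8661] v=[-0.5521]
Step 14: x=[0.7920] v=[-0.2470]
Step 15: x=[0.8128] v=[0.0692]
First v>=0 after going negative at step 15, time=4.5000

Answer: 4.5000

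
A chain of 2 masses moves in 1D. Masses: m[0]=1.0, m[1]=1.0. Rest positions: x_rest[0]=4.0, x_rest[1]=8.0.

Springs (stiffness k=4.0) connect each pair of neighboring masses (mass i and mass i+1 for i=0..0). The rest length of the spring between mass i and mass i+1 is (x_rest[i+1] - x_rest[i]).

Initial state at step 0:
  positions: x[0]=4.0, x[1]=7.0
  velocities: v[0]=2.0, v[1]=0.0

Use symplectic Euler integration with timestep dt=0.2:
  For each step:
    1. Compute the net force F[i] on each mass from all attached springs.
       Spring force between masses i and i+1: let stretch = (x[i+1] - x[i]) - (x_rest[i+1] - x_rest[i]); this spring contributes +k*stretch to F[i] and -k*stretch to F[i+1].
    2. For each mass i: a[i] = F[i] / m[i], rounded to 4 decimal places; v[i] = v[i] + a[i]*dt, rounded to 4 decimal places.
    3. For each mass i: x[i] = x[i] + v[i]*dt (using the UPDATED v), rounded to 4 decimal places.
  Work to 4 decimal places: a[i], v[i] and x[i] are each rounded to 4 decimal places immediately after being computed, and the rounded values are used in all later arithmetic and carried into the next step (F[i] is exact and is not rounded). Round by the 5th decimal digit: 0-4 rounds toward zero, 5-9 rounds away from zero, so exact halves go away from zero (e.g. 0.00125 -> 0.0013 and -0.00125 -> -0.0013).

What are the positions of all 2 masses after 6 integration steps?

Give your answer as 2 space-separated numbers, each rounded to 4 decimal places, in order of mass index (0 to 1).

Step 0: x=[4.0000 7.0000] v=[2.0000 0.0000]
Step 1: x=[4.2400 7.1600] v=[1.2000 0.8000]
Step 2: x=[4.3072 7.4928] v=[0.3360 1.6640]
Step 3: x=[4.2441 7.9559] v=[-0.3155 2.3155]
Step 4: x=[4.1349 8.4651] v=[-0.5461 2.5461]
Step 5: x=[4.0785 8.9215] v=[-0.2819 2.2819]
Step 6: x=[4.1570 9.2430] v=[0.3925 1.6075]

Answer: 4.1570 9.2430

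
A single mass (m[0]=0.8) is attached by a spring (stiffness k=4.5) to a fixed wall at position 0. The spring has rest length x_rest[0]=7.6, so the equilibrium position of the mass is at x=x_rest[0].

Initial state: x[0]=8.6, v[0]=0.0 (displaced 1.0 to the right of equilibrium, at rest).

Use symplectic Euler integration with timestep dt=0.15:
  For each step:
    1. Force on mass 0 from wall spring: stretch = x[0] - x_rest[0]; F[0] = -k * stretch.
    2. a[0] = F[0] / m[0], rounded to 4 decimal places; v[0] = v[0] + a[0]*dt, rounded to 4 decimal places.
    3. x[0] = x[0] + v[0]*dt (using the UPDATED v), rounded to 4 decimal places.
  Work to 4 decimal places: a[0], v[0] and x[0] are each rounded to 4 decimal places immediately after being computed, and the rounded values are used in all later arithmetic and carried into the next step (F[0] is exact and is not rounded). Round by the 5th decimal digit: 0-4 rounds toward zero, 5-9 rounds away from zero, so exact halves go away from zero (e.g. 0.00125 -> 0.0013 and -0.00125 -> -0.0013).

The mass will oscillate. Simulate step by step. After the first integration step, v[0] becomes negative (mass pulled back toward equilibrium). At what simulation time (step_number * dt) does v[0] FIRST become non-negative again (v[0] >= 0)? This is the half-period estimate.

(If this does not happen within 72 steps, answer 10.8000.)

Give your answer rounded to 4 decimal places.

Answer: 1.3500

Derivation:
Step 0: x=[8.6000] v=[0.0000]
Step 1: x=[8.4734] v=[-0.8438]
Step 2: x=[8.2363] v=[-1.5807]
Step 3: x=[7.9187] v=[-2.1176]
Step 4: x=[7.5607] v=[-2.3865]
Step 5: x=[7.2077] v=[-2.3533]
Step 6: x=[6.9044] v=[-2.0223]
Step 7: x=[6.6891] v=[-1.4354]
Step 8: x=[6.5891] v=[-0.6668]
Step 9: x=[6.6170] v=[0.1861]
First v>=0 after going negative at step 9, time=1.3500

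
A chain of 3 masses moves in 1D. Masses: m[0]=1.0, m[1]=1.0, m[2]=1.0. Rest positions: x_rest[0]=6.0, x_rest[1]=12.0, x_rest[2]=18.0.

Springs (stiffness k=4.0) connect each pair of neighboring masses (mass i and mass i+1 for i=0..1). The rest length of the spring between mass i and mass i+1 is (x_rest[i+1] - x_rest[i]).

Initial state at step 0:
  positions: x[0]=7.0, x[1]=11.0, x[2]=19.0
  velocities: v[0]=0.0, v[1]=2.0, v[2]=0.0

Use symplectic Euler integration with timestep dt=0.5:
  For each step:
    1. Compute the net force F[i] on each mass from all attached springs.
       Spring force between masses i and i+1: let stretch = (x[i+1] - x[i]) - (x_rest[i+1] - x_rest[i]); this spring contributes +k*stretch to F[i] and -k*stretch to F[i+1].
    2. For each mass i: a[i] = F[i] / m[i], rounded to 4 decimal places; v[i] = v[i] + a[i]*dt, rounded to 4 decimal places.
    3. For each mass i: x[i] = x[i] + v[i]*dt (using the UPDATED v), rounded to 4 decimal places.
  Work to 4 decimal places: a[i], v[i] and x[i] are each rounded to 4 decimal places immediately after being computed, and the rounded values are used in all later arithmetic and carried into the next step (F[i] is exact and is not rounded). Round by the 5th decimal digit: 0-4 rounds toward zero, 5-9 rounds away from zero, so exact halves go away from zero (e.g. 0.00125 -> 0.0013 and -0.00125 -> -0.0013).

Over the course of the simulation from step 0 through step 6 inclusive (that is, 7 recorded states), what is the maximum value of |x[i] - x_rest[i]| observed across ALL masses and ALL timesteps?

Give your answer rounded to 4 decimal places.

Step 0: x=[7.0000 11.0000 19.0000] v=[0.0000 2.0000 0.0000]
Step 1: x=[5.0000 16.0000 17.0000] v=[-4.0000 10.0000 -4.0000]
Step 2: x=[8.0000 11.0000 20.0000] v=[6.0000 -10.0000 6.0000]
Step 3: x=[8.0000 12.0000 20.0000] v=[0.0000 2.0000 0.0000]
Step 4: x=[6.0000 17.0000 18.0000] v=[-4.0000 10.0000 -4.0000]
Step 5: x=[9.0000 12.0000 21.0000] v=[6.0000 -10.0000 6.0000]
Step 6: x=[9.0000 13.0000 21.0000] v=[0.0000 2.0000 0.0000]
Max displacement = 5.0000

Answer: 5.0000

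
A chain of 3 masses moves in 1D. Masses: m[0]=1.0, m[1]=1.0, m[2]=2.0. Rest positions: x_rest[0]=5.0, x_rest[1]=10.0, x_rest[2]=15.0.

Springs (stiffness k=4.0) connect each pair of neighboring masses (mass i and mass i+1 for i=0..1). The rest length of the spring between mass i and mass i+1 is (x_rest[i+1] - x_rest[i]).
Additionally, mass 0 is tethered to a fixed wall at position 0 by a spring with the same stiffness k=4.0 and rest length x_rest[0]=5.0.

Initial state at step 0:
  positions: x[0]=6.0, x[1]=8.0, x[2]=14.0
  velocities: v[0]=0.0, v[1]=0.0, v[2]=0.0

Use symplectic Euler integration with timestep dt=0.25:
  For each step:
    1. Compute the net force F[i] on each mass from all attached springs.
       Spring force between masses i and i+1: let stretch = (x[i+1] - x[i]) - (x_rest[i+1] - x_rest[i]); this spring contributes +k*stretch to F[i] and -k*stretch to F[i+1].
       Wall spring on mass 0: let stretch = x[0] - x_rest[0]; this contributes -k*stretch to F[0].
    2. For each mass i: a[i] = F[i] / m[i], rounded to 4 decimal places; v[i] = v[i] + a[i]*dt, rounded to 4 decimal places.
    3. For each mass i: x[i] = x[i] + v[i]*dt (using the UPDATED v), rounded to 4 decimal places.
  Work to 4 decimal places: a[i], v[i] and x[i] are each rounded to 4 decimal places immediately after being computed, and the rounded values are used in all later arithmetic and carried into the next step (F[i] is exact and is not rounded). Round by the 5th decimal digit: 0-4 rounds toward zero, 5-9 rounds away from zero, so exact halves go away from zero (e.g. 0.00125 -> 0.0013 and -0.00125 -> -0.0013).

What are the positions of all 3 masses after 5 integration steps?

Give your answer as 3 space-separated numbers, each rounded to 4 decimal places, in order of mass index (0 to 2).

Step 0: x=[6.0000 8.0000 14.0000] v=[0.0000 0.0000 0.0000]
Step 1: x=[5.0000 9.0000 13.8750] v=[-4.0000 4.0000 -0.5000]
Step 2: x=[3.7500 10.2188 13.7656] v=[-5.0000 4.8750 -0.4375]
Step 3: x=[3.1797 10.7071 13.8379] v=[-2.2812 1.9530 0.2891]
Step 4: x=[3.6963 10.0962 14.1438] v=[2.0665 -2.4436 1.2237]
Step 5: x=[4.8888 8.8972 14.5688] v=[4.7701 -4.7959 1.6999]

Answer: 4.8888 8.8972 14.5688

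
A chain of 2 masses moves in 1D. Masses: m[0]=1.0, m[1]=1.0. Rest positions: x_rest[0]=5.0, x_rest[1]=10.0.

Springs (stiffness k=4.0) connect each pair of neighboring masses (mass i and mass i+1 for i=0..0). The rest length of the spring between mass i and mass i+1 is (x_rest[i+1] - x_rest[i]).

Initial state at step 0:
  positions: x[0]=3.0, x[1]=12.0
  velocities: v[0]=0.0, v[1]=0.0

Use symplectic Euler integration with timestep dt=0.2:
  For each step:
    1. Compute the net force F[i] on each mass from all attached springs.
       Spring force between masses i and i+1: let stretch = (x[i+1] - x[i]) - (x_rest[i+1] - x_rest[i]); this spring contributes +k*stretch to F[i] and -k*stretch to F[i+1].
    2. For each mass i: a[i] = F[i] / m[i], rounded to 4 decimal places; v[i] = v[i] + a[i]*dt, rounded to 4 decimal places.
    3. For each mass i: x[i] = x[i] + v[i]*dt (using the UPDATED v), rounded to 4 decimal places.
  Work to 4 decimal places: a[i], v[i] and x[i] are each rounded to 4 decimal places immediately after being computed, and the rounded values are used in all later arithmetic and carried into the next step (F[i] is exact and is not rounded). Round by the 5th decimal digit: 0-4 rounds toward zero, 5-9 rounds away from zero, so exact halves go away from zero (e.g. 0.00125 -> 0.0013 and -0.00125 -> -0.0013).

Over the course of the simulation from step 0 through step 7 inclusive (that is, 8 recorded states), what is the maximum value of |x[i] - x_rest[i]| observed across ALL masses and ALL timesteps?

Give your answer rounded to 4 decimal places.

Step 0: x=[3.0000 12.0000] v=[0.0000 0.0000]
Step 1: x=[3.6400 11.3600] v=[3.2000 -3.2000]
Step 2: x=[4.7152 10.2848] v=[5.3760 -5.3760]
Step 3: x=[5.8815 9.1185] v=[5.8317 -5.8317]
Step 4: x=[6.7658 8.2342] v=[4.4213 -4.4213]
Step 5: x=[7.0850 7.9150] v=[1.5960 -1.5960]
Step 6: x=[6.7370 8.2630] v=[-1.7400 1.7400]
Step 7: x=[5.8332 9.1668] v=[-4.5192 4.5192]
Max displacement = 2.0850

Answer: 2.0850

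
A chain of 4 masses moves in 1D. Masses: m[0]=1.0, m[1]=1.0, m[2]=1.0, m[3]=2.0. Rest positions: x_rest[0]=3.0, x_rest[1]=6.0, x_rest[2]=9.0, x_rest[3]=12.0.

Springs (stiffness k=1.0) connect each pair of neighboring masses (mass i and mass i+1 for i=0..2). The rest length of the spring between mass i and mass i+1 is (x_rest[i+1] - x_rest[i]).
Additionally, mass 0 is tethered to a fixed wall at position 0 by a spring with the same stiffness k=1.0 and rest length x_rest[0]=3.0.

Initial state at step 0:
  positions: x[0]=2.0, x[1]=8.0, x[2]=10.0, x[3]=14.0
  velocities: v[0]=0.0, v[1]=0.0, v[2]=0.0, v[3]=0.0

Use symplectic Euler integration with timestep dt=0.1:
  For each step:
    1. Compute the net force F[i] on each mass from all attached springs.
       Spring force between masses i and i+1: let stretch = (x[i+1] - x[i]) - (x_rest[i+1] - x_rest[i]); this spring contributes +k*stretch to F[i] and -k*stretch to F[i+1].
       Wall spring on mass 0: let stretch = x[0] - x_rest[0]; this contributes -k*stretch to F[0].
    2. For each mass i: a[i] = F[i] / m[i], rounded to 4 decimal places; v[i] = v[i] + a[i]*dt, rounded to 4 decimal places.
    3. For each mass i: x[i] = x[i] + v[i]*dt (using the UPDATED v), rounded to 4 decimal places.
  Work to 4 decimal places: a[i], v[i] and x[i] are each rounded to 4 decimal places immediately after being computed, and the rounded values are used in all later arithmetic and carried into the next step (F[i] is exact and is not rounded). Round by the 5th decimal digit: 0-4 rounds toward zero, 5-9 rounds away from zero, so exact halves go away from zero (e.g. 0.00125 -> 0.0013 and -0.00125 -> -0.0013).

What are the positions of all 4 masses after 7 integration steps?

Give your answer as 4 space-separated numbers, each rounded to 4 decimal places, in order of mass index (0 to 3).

Step 0: x=[2.0000 8.0000 10.0000 14.0000] v=[0.0000 0.0000 0.0000 0.0000]
Step 1: x=[2.0400 7.9600 10.0200 13.9950] v=[0.4000 -0.4000 0.2000 -0.0500]
Step 2: x=[2.1188 7.8814 10.0592 13.9851] v=[0.7880 -0.7860 0.3915 -0.0988]
Step 3: x=[2.2340 7.7670 10.1158 13.9706] v=[1.1524 -1.1445 0.5663 -0.1451]
Step 4: x=[2.3822 7.6207 10.1875 13.9518] v=[1.4823 -1.4629 0.7169 -0.1878]
Step 5: x=[2.5590 7.4477 10.2712 13.9292] v=[1.7679 -1.7301 0.8367 -0.2260]
Step 6: x=[2.7591 7.2540 10.3632 13.9033] v=[2.0009 -1.9366 0.9202 -0.2589]
Step 7: x=[2.9766 7.0465 10.4595 13.8747] v=[2.1745 -2.0752 0.9633 -0.2859]

Answer: 2.9766 7.0465 10.4595 13.8747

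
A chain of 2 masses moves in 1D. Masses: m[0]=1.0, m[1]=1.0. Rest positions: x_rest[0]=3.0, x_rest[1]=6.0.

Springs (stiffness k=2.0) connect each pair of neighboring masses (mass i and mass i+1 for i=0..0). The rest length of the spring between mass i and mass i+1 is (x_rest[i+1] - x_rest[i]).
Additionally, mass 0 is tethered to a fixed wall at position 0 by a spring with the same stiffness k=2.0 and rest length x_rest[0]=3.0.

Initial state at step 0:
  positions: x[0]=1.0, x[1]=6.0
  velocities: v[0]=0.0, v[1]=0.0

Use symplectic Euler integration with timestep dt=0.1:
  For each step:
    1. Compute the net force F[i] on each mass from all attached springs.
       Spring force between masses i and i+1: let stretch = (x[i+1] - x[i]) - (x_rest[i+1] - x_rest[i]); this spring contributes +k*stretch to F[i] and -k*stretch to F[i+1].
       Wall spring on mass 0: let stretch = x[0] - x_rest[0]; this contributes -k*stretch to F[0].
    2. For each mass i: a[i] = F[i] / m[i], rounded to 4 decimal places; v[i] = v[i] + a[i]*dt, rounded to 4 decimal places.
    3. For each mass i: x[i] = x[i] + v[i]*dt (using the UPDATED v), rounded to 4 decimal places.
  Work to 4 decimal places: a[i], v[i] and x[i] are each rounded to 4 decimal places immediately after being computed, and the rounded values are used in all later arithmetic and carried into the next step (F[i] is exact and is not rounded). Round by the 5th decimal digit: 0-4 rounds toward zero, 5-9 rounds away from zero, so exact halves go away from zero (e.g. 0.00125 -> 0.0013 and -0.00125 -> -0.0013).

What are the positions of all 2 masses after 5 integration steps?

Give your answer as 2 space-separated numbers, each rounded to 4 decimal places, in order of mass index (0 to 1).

Answer: 2.0657 5.4805

Derivation:
Step 0: x=[1.0000 6.0000] v=[0.0000 0.0000]
Step 1: x=[1.0800 5.9600] v=[0.8000 -0.4000]
Step 2: x=[1.2360 5.8824] v=[1.5600 -0.7760]
Step 3: x=[1.4602 5.7719] v=[2.2421 -1.1053]
Step 4: x=[1.7414 5.6351] v=[2.8124 -1.3676]
Step 5: x=[2.0657 5.4805] v=[3.2429 -1.5463]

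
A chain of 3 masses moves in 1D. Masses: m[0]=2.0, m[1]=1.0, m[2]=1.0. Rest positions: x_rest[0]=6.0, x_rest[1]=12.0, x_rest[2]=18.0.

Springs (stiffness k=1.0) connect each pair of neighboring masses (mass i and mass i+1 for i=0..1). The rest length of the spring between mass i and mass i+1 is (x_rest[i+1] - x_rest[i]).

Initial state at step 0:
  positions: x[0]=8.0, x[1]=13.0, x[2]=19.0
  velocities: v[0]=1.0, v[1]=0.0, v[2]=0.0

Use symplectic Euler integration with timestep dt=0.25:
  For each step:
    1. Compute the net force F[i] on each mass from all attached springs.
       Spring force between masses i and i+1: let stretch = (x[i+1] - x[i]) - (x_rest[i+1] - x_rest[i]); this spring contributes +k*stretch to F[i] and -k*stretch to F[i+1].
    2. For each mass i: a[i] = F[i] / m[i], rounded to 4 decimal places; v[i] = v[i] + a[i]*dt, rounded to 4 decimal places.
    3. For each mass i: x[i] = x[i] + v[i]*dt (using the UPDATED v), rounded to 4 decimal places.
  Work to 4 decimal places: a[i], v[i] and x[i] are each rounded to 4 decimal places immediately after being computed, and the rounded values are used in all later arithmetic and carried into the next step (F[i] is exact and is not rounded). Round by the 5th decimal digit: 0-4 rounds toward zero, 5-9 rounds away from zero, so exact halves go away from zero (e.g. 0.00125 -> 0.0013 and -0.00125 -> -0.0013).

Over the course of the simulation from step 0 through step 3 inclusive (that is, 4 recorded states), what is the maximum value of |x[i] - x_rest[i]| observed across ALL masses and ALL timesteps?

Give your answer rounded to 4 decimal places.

Step 0: x=[8.0000 13.0000 19.0000] v=[1.0000 0.0000 0.0000]
Step 1: x=[8.2188 13.0625 19.0000] v=[0.8750 0.2500 0.0000]
Step 2: x=[8.4014 13.1934 19.0039] v=[0.7305 0.5235 0.0156]
Step 3: x=[8.5463 13.3879 19.0197] v=[0.5795 0.7781 0.0630]
Max displacement = 2.5463

Answer: 2.5463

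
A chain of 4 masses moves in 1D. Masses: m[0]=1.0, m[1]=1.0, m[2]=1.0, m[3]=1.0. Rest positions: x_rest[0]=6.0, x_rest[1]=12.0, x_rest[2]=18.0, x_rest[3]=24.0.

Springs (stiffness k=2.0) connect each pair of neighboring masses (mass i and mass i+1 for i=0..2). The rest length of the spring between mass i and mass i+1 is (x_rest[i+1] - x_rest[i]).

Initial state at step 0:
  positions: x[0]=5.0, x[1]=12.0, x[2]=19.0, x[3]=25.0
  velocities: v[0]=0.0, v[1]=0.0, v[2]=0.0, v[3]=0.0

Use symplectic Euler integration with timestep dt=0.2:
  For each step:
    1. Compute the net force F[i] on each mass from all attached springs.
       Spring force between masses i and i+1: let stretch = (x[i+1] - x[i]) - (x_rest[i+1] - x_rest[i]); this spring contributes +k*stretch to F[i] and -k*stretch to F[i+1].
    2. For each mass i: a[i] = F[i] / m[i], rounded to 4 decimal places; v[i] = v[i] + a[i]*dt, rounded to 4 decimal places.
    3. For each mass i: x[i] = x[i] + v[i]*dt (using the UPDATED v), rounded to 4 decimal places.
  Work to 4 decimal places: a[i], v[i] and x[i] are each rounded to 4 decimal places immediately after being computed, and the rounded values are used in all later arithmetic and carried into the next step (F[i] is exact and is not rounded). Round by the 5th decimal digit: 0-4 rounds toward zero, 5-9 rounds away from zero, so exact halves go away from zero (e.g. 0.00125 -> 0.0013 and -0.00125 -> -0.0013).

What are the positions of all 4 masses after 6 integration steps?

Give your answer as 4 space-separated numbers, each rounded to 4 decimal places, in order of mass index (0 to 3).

Answer: 6.2748 12.0329 18.0253 24.6670

Derivation:
Step 0: x=[5.0000 12.0000 19.0000 25.0000] v=[0.0000 0.0000 0.0000 0.0000]
Step 1: x=[5.0800 12.0000 18.9200 25.0000] v=[0.4000 0.0000 -0.4000 0.0000]
Step 2: x=[5.2336 12.0000 18.7728 24.9936] v=[0.7680 0.0000 -0.7360 -0.0320]
Step 3: x=[5.4485 12.0005 18.5814 24.9695] v=[1.0746 0.0026 -0.9568 -0.1203]
Step 4: x=[5.7076 12.0033 18.3746 24.9144] v=[1.2954 0.0142 -1.0339 -0.2755]
Step 5: x=[5.9903 12.0122 18.1813 24.8161] v=[1.4137 0.0444 -0.9665 -0.4914]
Step 6: x=[6.2748 12.0329 18.0253 24.6670] v=[1.4225 0.1033 -0.7802 -0.7453]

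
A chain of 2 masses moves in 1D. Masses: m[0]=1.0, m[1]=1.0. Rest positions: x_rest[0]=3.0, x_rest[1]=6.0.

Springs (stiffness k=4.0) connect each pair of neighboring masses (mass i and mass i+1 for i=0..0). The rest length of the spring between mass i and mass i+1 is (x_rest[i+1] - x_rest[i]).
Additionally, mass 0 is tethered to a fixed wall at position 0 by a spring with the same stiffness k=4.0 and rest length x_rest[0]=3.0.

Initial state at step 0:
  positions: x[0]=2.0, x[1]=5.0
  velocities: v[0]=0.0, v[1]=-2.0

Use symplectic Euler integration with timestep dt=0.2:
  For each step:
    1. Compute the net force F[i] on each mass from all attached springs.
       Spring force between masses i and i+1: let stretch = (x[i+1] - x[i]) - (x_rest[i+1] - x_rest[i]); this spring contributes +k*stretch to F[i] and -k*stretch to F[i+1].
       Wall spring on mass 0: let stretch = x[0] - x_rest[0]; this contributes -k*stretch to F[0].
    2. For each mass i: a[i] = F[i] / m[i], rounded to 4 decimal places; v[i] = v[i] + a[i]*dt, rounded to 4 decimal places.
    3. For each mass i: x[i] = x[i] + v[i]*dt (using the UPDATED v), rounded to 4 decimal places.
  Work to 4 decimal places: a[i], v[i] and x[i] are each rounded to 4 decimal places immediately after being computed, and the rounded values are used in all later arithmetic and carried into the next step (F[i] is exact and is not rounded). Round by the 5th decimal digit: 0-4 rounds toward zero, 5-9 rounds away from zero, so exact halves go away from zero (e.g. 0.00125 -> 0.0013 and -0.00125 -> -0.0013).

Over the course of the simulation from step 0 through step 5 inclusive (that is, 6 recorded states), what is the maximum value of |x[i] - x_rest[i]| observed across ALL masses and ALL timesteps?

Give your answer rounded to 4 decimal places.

Step 0: x=[2.0000 5.0000] v=[0.0000 -2.0000]
Step 1: x=[2.1600 4.6000] v=[0.8000 -2.0000]
Step 2: x=[2.3648 4.2896] v=[1.0240 -1.5520]
Step 3: x=[2.4992 4.1512] v=[0.6720 -0.6918]
Step 4: x=[2.4980 4.2285] v=[-0.0058 0.3866]
Step 5: x=[2.3740 4.5089] v=[-0.6198 1.4022]
Max displacement = 1.8488

Answer: 1.8488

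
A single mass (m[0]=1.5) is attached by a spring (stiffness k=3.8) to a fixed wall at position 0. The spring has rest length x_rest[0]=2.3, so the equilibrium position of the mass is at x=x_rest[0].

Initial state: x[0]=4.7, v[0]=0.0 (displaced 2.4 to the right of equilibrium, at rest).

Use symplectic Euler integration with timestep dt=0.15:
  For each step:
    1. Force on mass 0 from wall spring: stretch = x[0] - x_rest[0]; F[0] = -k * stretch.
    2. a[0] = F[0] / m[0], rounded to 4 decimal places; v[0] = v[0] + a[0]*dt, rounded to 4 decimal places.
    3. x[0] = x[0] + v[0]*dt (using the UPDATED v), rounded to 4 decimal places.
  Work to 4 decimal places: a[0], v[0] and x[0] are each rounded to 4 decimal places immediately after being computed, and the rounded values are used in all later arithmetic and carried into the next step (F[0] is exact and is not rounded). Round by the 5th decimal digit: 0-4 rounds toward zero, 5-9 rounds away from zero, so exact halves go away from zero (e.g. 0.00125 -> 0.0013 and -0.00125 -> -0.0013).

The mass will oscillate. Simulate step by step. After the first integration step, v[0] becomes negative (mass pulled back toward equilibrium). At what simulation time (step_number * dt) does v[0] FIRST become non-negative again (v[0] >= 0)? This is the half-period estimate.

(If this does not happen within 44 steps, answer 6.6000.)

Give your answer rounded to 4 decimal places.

Answer: 2.1000

Derivation:
Step 0: x=[4.7000] v=[0.0000]
Step 1: x=[4.5632] v=[-0.9120]
Step 2: x=[4.2974] v=[-1.7720]
Step 3: x=[3.9178] v=[-2.5310]
Step 4: x=[3.4459] v=[-3.1458]
Step 5: x=[2.9087] v=[-3.5812]
Step 6: x=[2.3368] v=[-3.8125]
Step 7: x=[1.7628] v=[-3.8265]
Step 8: x=[1.2194] v=[-3.6224]
Step 9: x=[0.7376] v=[-3.2118]
Step 10: x=[0.3449] v=[-2.6181]
Step 11: x=[0.0636] v=[-1.8752]
Step 12: x=[-0.0902] v=[-1.0254]
Step 13: x=[-0.1078] v=[-0.1171]
Step 14: x=[0.0119] v=[0.7979]
First v>=0 after going negative at step 14, time=2.1000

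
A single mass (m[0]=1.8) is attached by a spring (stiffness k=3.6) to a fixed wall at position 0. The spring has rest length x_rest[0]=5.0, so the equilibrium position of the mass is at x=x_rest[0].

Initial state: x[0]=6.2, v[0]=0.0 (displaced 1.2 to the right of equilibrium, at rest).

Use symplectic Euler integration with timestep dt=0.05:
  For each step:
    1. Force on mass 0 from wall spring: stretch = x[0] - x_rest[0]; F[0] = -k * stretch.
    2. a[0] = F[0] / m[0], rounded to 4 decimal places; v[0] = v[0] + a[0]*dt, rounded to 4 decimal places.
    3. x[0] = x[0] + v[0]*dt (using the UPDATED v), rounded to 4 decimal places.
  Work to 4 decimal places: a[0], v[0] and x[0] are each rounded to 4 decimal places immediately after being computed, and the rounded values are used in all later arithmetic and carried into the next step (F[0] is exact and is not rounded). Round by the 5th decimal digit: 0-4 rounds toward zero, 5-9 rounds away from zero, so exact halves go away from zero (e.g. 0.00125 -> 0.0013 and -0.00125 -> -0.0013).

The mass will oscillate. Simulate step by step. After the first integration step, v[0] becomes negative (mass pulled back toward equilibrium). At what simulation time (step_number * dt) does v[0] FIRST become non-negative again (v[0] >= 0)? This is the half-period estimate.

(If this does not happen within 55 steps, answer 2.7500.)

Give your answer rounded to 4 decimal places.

Step 0: x=[6.2000] v=[0.0000]
Step 1: x=[6.1940] v=[-0.1200]
Step 2: x=[6.1820] v=[-0.2394]
Step 3: x=[6.1641] v=[-0.3576]
Step 4: x=[6.1404] v=[-0.4740]
Step 5: x=[6.1110] v=[-0.5880]
Step 6: x=[6.0760] v=[-0.6991]
Step 7: x=[6.0357] v=[-0.8067]
Step 8: x=[5.9902] v=[-0.9103]
Step 9: x=[5.9397] v=[-1.0093]
Step 10: x=[5.8845] v=[-1.1033]
Step 11: x=[5.8249] v=[-1.1918]
Step 12: x=[5.7612] v=[-1.2743]
Step 13: x=[5.6937] v=[-1.3504]
Step 14: x=[5.6227] v=[-1.4198]
Step 15: x=[5.5486] v=[-1.4821]
Step 16: x=[5.4718] v=[-1.5370]
Step 17: x=[5.3926] v=[-1.5842]
Step 18: x=[5.3114] v=[-1.6235]
Step 19: x=[5.2287] v=[-1.6546]
Step 20: x=[5.1448] v=[-1.6775]
Step 21: x=[5.0602] v=[-1.6920]
Step 22: x=[4.9753] v=[-1.6980]
Step 23: x=[4.8905] v=[-1.6955]
Step 24: x=[4.8063] v=[-1.6846]
Step 25: x=[4.7230] v=[-1.6652]
Step 26: x=[4.6411] v=[-1.6375]
Step 27: x=[4.5610] v=[-1.6016]
Step 28: x=[4.4831] v=[-1.5577]
Step 29: x=[4.4078] v=[-1.5060]
Step 30: x=[4.3355] v=[-1.4468]
Step 31: x=[4.2665] v=[-1.3804]
Step 32: x=[4.2011] v=[-1.3071]
Step 33: x=[4.1397] v=[-1.2272]
Step 34: x=[4.0826] v=[-1.1412]
Step 35: x=[4.0301] v=[-1.0495]
Step 36: x=[3.9825] v=[-0.9525]
Step 37: x=[3.9400] v=[-0.8508]
Step 38: x=[3.9028] v=[-0.7448]
Step 39: x=[3.8710] v=[-0.6351]
Step 40: x=[3.8449] v=[-0.5222]
Step 41: x=[3.8246] v=[-0.4067]
Step 42: x=[3.8101] v=[-0.2892]
Step 43: x=[3.8016] v=[-0.1702]
Step 44: x=[3.7991] v=[-0.0504]
Step 45: x=[3.8026] v=[0.0697]
First v>=0 after going negative at step 45, time=2.2500

Answer: 2.2500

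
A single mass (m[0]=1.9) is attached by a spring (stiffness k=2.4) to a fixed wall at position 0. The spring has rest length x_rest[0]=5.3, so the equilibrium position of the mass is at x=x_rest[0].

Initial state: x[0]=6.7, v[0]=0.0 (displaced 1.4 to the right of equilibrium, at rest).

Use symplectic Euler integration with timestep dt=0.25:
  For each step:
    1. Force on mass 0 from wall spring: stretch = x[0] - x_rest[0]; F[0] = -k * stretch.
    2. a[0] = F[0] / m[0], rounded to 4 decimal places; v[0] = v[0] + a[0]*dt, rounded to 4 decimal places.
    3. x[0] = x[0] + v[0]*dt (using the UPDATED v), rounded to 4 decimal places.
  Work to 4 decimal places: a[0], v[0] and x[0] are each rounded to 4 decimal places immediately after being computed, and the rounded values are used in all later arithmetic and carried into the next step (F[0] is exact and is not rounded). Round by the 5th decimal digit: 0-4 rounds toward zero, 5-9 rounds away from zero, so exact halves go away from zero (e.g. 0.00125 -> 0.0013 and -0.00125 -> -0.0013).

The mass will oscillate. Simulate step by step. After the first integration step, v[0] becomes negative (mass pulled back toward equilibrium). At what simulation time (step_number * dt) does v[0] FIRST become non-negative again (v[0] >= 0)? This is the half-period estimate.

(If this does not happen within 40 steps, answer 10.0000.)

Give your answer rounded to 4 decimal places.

Answer: 3.0000

Derivation:
Step 0: x=[6.7000] v=[0.0000]
Step 1: x=[6.5895] v=[-0.4421]
Step 2: x=[6.3772] v=[-0.8493]
Step 3: x=[6.0798] v=[-1.1895]
Step 4: x=[5.7209] v=[-1.4358]
Step 5: x=[5.3287] v=[-1.5687]
Step 6: x=[4.9343] v=[-1.5778]
Step 7: x=[4.5687] v=[-1.4623]
Step 8: x=[4.2609] v=[-1.2314]
Step 9: x=[4.0351] v=[-0.9033]
Step 10: x=[3.9091] v=[-0.5039]
Step 11: x=[3.8929] v=[-0.0647]
Step 12: x=[3.9878] v=[0.3797]
First v>=0 after going negative at step 12, time=3.0000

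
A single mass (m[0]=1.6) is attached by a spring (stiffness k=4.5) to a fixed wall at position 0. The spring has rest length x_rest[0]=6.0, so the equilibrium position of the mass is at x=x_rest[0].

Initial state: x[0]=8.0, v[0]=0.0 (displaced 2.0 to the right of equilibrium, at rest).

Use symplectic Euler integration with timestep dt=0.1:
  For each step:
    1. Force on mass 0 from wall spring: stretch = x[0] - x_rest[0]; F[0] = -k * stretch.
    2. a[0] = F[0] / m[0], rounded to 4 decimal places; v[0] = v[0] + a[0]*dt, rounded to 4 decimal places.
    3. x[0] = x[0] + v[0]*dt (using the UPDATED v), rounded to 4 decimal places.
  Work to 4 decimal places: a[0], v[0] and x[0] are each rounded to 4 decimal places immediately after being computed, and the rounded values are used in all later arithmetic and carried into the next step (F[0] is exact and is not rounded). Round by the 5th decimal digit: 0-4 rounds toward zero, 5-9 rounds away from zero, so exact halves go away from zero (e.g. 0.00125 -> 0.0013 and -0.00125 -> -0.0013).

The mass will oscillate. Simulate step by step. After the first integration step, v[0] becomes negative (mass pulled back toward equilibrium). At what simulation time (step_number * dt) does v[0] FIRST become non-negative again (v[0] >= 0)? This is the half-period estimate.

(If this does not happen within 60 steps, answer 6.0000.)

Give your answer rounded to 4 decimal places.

Step 0: x=[8.0000] v=[0.0000]
Step 1: x=[7.9438] v=[-0.5625]
Step 2: x=[7.8329] v=[-1.1092]
Step 3: x=[7.6704] v=[-1.6247]
Step 4: x=[7.4610] v=[-2.0945]
Step 5: x=[7.2105] v=[-2.5054]
Step 6: x=[6.9259] v=[-2.8459]
Step 7: x=[6.6153] v=[-3.1063]
Step 8: x=[6.2874] v=[-3.2794]
Step 9: x=[5.9514] v=[-3.3602]
Step 10: x=[5.6168] v=[-3.3465]
Step 11: x=[5.2929] v=[-3.2387]
Step 12: x=[4.9889] v=[-3.0398]
Step 13: x=[4.7134] v=[-2.7554]
Step 14: x=[4.4741] v=[-2.3935]
Step 15: x=[4.2777] v=[-1.9643]
Step 16: x=[4.1297] v=[-1.4799]
Step 17: x=[4.0343] v=[-0.9539]
Step 18: x=[3.9942] v=[-0.4011]
Step 19: x=[4.0105] v=[0.1630]
First v>=0 after going negative at step 19, time=1.9000

Answer: 1.9000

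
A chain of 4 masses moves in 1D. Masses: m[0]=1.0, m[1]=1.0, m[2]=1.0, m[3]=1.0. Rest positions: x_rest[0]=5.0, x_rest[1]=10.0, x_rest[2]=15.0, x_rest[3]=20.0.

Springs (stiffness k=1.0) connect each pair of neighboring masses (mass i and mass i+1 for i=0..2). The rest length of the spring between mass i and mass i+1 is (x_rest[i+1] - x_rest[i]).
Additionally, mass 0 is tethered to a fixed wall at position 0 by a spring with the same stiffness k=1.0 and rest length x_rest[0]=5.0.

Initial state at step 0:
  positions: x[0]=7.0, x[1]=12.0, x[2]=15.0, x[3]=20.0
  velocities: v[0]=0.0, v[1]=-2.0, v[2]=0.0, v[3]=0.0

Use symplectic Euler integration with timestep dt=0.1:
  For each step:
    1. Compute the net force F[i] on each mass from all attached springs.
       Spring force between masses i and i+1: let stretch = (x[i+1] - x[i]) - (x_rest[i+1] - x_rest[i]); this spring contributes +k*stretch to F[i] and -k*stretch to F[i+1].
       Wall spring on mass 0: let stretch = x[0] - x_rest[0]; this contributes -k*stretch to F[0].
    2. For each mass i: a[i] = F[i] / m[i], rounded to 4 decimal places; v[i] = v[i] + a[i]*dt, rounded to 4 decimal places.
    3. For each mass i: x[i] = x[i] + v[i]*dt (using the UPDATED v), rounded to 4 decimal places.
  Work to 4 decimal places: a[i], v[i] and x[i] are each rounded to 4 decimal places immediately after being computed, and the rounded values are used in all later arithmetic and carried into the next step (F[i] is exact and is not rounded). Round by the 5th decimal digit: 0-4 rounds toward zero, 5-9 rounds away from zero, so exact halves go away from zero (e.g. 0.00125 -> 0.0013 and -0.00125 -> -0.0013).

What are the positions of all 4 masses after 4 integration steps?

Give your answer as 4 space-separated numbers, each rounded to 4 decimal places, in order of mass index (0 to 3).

Answer: 6.7835 11.0452 15.1716 20.0029

Derivation:
Step 0: x=[7.0000 12.0000 15.0000 20.0000] v=[0.0000 -2.0000 0.0000 0.0000]
Step 1: x=[6.9800 11.7800 15.0200 20.0000] v=[-0.2000 -2.2000 0.2000 0.0000]
Step 2: x=[6.9382 11.5444 15.0574 20.0002] v=[-0.4180 -2.3560 0.3740 0.0020]
Step 3: x=[6.8731 11.2979 15.1091 20.0010] v=[-0.6512 -2.4653 0.5170 0.0077]
Step 4: x=[6.7835 11.0452 15.1716 20.0029] v=[-0.8960 -2.5267 0.6251 0.0185]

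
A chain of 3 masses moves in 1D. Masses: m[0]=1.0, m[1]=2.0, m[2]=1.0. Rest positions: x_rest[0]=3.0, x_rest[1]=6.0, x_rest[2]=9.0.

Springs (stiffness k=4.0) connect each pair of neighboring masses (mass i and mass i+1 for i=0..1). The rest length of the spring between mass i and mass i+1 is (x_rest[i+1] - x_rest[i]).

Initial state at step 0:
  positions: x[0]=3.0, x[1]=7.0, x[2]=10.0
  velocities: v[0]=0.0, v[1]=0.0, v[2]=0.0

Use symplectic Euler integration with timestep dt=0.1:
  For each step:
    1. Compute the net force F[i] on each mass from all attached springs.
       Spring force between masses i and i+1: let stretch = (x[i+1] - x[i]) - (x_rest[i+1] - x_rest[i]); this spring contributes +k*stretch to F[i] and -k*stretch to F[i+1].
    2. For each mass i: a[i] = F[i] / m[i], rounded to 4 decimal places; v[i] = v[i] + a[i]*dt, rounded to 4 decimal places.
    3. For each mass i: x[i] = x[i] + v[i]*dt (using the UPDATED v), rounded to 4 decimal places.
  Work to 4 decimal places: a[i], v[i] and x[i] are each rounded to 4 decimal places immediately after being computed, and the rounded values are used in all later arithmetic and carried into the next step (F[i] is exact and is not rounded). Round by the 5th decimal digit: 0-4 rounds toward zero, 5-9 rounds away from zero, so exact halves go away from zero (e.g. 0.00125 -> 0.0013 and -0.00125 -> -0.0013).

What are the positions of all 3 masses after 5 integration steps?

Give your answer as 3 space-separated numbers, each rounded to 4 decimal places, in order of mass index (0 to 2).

Step 0: x=[3.0000 7.0000 10.0000] v=[0.0000 0.0000 0.0000]
Step 1: x=[3.0400 6.9800 10.0000] v=[0.4000 -0.2000 0.0000]
Step 2: x=[3.1176 6.9416 9.9992] v=[0.7760 -0.3840 -0.0080]
Step 3: x=[3.2282 6.8879 9.9961] v=[1.1056 -0.5373 -0.0310]
Step 4: x=[3.3652 6.8231 9.9887] v=[1.3695 -0.6476 -0.0743]
Step 5: x=[3.5205 6.7525 9.9747] v=[1.5527 -0.7061 -0.1405]

Answer: 3.5205 6.7525 9.9747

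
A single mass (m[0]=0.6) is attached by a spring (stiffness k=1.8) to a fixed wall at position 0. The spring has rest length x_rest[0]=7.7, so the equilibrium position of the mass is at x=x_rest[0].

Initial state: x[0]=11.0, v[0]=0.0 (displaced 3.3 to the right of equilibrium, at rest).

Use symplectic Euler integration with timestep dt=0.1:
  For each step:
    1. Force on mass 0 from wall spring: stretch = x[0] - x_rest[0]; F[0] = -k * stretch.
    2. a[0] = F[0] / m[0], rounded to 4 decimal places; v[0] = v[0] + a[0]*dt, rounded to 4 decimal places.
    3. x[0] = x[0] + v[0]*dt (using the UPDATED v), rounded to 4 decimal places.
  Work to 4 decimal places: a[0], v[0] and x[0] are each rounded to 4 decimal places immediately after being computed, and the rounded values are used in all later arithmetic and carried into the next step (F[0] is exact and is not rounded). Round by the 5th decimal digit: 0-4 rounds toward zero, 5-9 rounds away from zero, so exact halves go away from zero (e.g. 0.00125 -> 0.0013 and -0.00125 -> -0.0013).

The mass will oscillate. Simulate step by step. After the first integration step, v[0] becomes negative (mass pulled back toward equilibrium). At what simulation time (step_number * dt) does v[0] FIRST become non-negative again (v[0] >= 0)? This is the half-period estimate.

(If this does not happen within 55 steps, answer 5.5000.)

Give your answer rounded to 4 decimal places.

Answer: 1.9000

Derivation:
Step 0: x=[11.0000] v=[0.0000]
Step 1: x=[10.9010] v=[-0.9900]
Step 2: x=[10.7060] v=[-1.9503]
Step 3: x=[10.4208] v=[-2.8521]
Step 4: x=[10.0540] v=[-3.6683]
Step 5: x=[9.6166] v=[-4.3745]
Step 6: x=[9.1217] v=[-4.9495]
Step 7: x=[8.5841] v=[-5.3760]
Step 8: x=[8.0200] v=[-5.6412]
Step 9: x=[7.4463] v=[-5.7372]
Step 10: x=[6.8802] v=[-5.6611]
Step 11: x=[6.3387] v=[-5.4152]
Step 12: x=[5.8380] v=[-5.0068]
Step 13: x=[5.3932] v=[-4.4482]
Step 14: x=[5.0176] v=[-3.7562]
Step 15: x=[4.7225] v=[-2.9515]
Step 16: x=[4.5167] v=[-2.0583]
Step 17: x=[4.4064] v=[-1.1033]
Step 18: x=[4.3949] v=[-0.1152]
Step 19: x=[4.4825] v=[0.8763]
First v>=0 after going negative at step 19, time=1.9000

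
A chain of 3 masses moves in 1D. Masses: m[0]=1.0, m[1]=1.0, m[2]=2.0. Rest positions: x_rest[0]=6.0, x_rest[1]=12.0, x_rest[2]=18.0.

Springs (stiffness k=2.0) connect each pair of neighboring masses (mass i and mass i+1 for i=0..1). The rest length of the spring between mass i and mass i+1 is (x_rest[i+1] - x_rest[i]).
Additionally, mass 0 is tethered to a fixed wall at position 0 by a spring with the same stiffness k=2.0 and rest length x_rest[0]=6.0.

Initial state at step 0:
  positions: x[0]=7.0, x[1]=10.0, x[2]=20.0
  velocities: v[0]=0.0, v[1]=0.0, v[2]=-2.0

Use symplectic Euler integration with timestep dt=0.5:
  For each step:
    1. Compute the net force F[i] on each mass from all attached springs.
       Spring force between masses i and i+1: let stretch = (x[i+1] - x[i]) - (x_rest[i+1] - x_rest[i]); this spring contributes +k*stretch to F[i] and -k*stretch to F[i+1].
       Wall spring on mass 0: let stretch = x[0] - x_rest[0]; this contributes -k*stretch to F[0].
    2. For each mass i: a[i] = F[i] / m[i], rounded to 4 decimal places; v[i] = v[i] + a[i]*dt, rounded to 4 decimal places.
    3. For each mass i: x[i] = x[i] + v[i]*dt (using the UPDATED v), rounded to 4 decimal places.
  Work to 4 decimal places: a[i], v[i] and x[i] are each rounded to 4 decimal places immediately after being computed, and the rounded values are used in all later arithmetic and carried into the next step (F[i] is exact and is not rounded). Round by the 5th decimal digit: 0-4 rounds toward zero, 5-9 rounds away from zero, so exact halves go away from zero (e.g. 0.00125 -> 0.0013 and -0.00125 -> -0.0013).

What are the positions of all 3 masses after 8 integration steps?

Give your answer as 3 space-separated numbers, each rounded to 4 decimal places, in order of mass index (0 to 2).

Answer: 5.0099 7.7551 15.3771

Derivation:
Step 0: x=[7.0000 10.0000 20.0000] v=[0.0000 0.0000 -2.0000]
Step 1: x=[5.0000 13.5000 18.0000] v=[-4.0000 7.0000 -4.0000]
Step 2: x=[4.7500 15.0000 16.3750] v=[-0.5000 3.0000 -3.2500]
Step 3: x=[7.2500 12.0625 15.9063] v=[5.0000 -5.8750 -0.9375]
Step 4: x=[8.5313 8.6407 15.9766] v=[2.5625 -6.8437 0.1406]
Step 5: x=[5.6016 8.8321 15.7129] v=[-5.8594 0.3828 -0.5274]
Step 6: x=[1.4864 10.8487 15.2290] v=[-8.2305 4.0331 -0.9678]
Step 7: x=[1.3091 10.3743 15.1500] v=[-0.3546 -0.9489 -0.1580]
Step 8: x=[5.0099 7.7551 15.3771] v=[7.4015 -5.2384 0.4542]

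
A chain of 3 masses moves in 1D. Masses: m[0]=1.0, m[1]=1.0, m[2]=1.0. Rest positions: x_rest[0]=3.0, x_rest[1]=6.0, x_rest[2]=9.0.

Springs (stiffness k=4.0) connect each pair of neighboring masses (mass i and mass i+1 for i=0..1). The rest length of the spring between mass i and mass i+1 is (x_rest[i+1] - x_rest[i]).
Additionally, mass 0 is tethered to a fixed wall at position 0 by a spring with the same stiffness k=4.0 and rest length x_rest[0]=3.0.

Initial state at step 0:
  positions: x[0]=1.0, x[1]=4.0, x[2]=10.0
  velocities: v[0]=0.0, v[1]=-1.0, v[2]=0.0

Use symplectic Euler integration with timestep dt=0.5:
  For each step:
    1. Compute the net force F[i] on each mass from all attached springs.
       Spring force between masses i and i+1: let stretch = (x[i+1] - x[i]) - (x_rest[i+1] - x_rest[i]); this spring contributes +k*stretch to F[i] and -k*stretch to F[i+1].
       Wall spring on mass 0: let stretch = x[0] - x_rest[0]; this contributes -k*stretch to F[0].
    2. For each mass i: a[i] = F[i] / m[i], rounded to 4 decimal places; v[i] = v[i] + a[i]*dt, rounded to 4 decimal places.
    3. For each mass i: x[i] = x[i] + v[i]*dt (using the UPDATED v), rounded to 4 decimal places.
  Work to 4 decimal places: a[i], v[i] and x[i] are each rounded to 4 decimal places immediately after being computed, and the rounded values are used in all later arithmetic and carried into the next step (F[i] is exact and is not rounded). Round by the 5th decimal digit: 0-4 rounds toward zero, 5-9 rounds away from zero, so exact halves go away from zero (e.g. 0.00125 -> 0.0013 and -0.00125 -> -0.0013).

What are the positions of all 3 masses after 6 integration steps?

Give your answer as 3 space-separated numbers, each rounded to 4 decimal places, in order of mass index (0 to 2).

Answer: 5.0000 7.5000 8.0000

Derivation:
Step 0: x=[1.0000 4.0000 10.0000] v=[0.0000 -1.0000 0.0000]
Step 1: x=[3.0000 6.5000 7.0000] v=[4.0000 5.0000 -6.0000]
Step 2: x=[5.5000 6.0000 6.5000] v=[5.0000 -1.0000 -1.0000]
Step 3: x=[3.0000 5.5000 8.5000] v=[-5.0000 -1.0000 4.0000]
Step 4: x=[0.0000 5.5000 10.5000] v=[-6.0000 0.0000 4.0000]
Step 5: x=[2.5000 5.0000 10.5000] v=[5.0000 -1.0000 0.0000]
Step 6: x=[5.0000 7.5000 8.0000] v=[5.0000 5.0000 -5.0000]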